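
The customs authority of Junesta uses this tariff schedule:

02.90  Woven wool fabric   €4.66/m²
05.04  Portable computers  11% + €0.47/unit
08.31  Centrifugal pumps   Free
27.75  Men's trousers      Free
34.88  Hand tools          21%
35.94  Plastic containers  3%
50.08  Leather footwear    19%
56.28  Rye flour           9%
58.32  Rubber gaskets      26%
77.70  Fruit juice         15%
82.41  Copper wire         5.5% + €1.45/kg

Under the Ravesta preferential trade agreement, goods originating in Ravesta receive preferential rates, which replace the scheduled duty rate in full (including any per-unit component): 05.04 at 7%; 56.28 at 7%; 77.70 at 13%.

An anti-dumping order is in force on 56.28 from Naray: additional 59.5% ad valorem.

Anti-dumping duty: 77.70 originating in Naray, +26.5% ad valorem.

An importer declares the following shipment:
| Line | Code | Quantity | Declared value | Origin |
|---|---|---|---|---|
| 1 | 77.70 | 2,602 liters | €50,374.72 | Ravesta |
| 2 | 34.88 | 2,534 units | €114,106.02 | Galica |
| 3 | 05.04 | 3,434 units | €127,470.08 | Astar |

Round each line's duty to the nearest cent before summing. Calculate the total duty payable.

Line 1 (77.70, Ravesta, 2,602 liters, €50,374.72):
Base rate for 77.70 is 15%.
Origin Ravesta qualifies under the Junesta–Ravesta agreement and 77.70 is covered: preferential rate 13% applies instead.
The additional-duty order on 77.70 targets Naray, not Ravesta; it does not apply.
Duty = €50,374.72 × 13% = €6,548.71.
Line 2 (34.88, Galica, 2,534 units, €114,106.02):
Base rate for 34.88 is 21%.
Duty = €114,106.02 × 21% = €23,962.26.
Line 3 (05.04, Astar, 3,434 units, €127,470.08):
Base rate for 05.04 is 11% + €0.47/unit.
05.04 has an FTA preferential rate, but origin Astar is not Ravesta; base rate stands.
Duty = €127,470.08 × 11% + 3,434 × €0.47 = €15,635.69.
Total = €6,548.71 + €23,962.26 + €15,635.69 = €46,146.66.

€46,146.66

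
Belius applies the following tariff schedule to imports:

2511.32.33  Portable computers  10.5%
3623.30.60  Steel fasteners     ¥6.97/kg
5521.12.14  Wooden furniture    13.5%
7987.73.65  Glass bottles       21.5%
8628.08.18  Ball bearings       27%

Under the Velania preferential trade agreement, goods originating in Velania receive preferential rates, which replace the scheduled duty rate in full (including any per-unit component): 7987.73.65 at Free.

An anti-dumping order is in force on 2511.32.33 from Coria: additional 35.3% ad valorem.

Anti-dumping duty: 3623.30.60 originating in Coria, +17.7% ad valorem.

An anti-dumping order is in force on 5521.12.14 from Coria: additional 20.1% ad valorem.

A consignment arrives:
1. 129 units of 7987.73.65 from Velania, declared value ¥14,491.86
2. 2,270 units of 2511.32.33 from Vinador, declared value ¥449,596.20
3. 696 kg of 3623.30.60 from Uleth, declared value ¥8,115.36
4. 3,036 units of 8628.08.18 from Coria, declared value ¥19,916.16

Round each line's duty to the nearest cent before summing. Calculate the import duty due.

Line 1 (7987.73.65, Velania, 129 units, ¥14,491.86):
Base rate for 7987.73.65 is 21.5%.
Origin Velania qualifies under the Belius–Velania agreement and 7987.73.65 is covered: preferential rate Free applies instead.
Duty = ¥14,491.86 × 0% = ¥0.00.
Line 2 (2511.32.33, Vinador, 2,270 units, ¥449,596.20):
Base rate for 2511.32.33 is 10.5%.
The additional-duty order on 2511.32.33 targets Coria, not Vinador; it does not apply.
Duty = ¥449,596.20 × 10.5% = ¥47,207.60.
Line 3 (3623.30.60, Uleth, 696 kg, ¥8,115.36):
Base rate for 3623.30.60 is ¥6.97/kg.
The additional-duty order on 3623.30.60 targets Coria, not Uleth; it does not apply.
Duty = 696 × ¥6.97 = ¥4,851.12.
Line 4 (8628.08.18, Coria, 3,036 units, ¥19,916.16):
Base rate for 8628.08.18 is 27%.
Duty = ¥19,916.16 × 27% = ¥5,377.36.
Total = ¥0.00 + ¥47,207.60 + ¥4,851.12 + ¥5,377.36 = ¥57,436.08.

¥57,436.08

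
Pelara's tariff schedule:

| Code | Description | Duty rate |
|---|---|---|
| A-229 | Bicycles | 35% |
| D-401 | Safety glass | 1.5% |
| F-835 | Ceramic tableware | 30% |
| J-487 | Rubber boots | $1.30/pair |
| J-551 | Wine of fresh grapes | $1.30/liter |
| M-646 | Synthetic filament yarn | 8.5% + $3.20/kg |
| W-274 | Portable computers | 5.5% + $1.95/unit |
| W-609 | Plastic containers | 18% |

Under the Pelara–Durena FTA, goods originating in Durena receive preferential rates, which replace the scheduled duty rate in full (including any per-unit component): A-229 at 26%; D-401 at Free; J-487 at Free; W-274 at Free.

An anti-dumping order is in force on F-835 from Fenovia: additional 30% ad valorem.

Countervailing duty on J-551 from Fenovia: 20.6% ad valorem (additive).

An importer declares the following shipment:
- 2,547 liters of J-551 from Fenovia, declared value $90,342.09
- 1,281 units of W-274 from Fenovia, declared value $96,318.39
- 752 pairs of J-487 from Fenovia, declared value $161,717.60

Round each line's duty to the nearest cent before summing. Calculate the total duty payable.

Line 1 (J-551, Fenovia, 2,547 liters, $90,342.09):
Base rate for J-551 is $1.30/liter.
Additional duty on J-551 from Fenovia: +20.6% ad valorem. Applied ad valorem rate = 20.6%.
Duty = $90,342.09 × 20.6% + 2,547 × $1.30 = $21,921.57.
Line 2 (W-274, Fenovia, 1,281 units, $96,318.39):
Base rate for W-274 is 5.5% + $1.95/unit.
W-274 has an FTA preferential rate, but origin Fenovia is not Durena; base rate stands.
Duty = $96,318.39 × 5.5% + 1,281 × $1.95 = $7,795.46.
Line 3 (J-487, Fenovia, 752 pairs, $161,717.60):
Base rate for J-487 is $1.30/pair.
J-487 has an FTA preferential rate, but origin Fenovia is not Durena; base rate stands.
Duty = 752 × $1.30 = $977.60.
Total = $21,921.57 + $7,795.46 + $977.60 = $30,694.63.

$30,694.63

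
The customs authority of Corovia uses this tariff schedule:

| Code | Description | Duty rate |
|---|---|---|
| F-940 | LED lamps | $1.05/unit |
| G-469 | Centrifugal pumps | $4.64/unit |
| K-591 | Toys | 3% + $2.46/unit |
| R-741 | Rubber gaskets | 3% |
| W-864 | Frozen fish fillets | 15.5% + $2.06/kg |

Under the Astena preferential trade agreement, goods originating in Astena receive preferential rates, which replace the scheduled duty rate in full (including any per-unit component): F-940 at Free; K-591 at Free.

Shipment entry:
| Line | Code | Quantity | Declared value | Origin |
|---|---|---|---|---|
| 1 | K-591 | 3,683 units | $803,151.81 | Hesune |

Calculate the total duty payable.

Line 1 (K-591, Hesune, 3,683 units, $803,151.81):
Base rate for K-591 is 3% + $2.46/unit.
K-591 has an FTA preferential rate, but origin Hesune is not Astena; base rate stands.
Duty = $803,151.81 × 3% + 3,683 × $2.46 = $33,154.73.

$33,154.73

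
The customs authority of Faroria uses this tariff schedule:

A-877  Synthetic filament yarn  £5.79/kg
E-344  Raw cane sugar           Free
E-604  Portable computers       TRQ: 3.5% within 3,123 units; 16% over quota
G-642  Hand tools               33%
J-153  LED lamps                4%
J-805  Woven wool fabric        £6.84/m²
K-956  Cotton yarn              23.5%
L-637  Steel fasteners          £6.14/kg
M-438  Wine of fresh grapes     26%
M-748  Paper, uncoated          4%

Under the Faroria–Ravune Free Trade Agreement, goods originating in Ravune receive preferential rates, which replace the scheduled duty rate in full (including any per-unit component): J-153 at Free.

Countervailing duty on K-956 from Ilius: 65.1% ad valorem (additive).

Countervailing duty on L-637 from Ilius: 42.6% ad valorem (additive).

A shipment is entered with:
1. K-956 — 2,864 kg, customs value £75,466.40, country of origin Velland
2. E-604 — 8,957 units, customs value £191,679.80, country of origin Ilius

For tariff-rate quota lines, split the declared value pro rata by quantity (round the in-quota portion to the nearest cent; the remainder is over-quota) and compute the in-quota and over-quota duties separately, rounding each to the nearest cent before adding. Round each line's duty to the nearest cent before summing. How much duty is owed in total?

Line 1 (K-956, Velland, 2,864 kg, £75,466.40):
Base rate for K-956 is 23.5%.
The additional-duty order on K-956 targets Ilius, not Velland; it does not apply.
Duty = £75,466.40 × 23.5% = £17,734.60.
Line 2 (E-604, Ilius, 8,957 units, £191,679.80):
Code E-604 is under a tariff-rate quota (threshold 3,123 units). In-quota: 3,123 units at 3.5%; over-quota: 5,834 units at 16%.
Pro-rata value split: in-quota = £191,679.80 × 3,123/8,957 = £66,832.20; over-quota = £191,679.80 − £66,832.20 = £124,847.60.
In-quota duty = £66,832.20 × 3.5% = £2,339.13. Over-quota duty = £124,847.60 × 16% = £19,975.62.
Line duty = £2,339.13 + £19,975.62 = £22,314.75.
Total = £17,734.60 + £22,314.75 = £40,049.35.

£40,049.35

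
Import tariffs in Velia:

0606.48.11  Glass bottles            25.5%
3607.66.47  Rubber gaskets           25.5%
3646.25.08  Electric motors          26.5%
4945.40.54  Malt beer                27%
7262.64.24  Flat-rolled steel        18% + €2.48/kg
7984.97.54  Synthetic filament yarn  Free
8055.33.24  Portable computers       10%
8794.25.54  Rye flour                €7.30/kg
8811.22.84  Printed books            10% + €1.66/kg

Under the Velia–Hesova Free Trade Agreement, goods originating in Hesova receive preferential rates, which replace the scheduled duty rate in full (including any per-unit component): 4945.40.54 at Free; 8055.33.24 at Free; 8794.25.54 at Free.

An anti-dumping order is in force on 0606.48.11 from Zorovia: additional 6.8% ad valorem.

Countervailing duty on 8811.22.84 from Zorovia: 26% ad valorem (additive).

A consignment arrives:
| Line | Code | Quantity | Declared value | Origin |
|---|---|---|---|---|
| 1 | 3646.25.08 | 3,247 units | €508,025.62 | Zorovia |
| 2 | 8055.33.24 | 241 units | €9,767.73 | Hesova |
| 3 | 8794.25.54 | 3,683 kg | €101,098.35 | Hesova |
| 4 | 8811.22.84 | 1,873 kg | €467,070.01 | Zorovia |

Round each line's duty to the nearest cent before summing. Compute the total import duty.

€305,881.17

Line 1 (3646.25.08, Zorovia, 3,247 units, €508,025.62):
Base rate for 3646.25.08 is 26.5%.
Duty = €508,025.62 × 26.5% = €134,626.79.
Line 2 (8055.33.24, Hesova, 241 units, €9,767.73):
Base rate for 8055.33.24 is 10%.
Origin Hesova qualifies under the Velia–Hesova agreement and 8055.33.24 is covered: preferential rate Free applies instead.
Duty = €9,767.73 × 0% = €0.00.
Line 3 (8794.25.54, Hesova, 3,683 kg, €101,098.35):
Base rate for 8794.25.54 is €7.30/kg.
Origin Hesova qualifies under the Velia–Hesova agreement and 8794.25.54 is covered: preferential rate Free applies instead.
Duty = €101,098.35 × 0% = €0.00.
Line 4 (8811.22.84, Zorovia, 1,873 kg, €467,070.01):
Base rate for 8811.22.84 is 10% + €1.66/kg.
Additional duty on 8811.22.84 from Zorovia: +26%. Applied ad valorem rate: 10% + 26% = 36%.
Duty = €467,070.01 × 36% + 1,873 × €1.66 = €171,254.38.
Total = €134,626.79 + €0.00 + €0.00 + €171,254.38 = €305,881.17.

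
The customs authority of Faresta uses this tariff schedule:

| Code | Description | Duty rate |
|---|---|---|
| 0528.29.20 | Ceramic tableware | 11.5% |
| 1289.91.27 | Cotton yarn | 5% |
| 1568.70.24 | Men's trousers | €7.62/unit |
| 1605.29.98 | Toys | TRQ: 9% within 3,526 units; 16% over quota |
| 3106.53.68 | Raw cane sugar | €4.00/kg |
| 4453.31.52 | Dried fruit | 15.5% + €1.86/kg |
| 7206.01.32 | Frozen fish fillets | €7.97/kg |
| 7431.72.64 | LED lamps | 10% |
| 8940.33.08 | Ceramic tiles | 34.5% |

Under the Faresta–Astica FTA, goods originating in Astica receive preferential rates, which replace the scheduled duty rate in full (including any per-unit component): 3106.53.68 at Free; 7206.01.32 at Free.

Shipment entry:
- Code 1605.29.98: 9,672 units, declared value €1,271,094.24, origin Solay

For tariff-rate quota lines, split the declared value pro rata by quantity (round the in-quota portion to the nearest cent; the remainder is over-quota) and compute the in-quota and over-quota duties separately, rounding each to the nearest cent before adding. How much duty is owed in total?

€170,937.99

Line 1 (1605.29.98, Solay, 9,672 units, €1,271,094.24):
Code 1605.29.98 is under a tariff-rate quota (threshold 3,526 units). In-quota: 3,526 units at 9%; over-quota: 6,146 units at 16%.
Pro-rata value split: in-quota = €1,271,094.24 × 3,526/9,672 = €463,386.92; over-quota = €1,271,094.24 − €463,386.92 = €807,707.32.
In-quota duty = €463,386.92 × 9% = €41,704.82. Over-quota duty = €807,707.32 × 16% = €129,233.17.
Line duty = €41,704.82 + €129,233.17 = €170,937.99.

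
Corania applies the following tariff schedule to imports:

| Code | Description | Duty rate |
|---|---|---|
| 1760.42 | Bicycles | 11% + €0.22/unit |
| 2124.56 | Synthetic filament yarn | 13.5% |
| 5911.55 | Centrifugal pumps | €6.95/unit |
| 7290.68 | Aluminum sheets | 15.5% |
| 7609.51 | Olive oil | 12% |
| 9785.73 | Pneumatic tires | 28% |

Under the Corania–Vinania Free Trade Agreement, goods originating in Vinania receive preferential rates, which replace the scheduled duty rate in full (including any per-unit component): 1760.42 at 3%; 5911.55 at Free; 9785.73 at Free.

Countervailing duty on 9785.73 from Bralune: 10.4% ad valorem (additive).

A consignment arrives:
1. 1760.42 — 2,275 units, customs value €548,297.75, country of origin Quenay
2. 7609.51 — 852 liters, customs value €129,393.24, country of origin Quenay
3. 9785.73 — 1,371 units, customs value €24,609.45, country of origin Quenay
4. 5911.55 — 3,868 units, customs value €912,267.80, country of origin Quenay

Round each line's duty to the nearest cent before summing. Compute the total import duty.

Line 1 (1760.42, Quenay, 2,275 units, €548,297.75):
Base rate for 1760.42 is 11% + €0.22/unit.
1760.42 has an FTA preferential rate, but origin Quenay is not Vinania; base rate stands.
Duty = €548,297.75 × 11% + 2,275 × €0.22 = €60,813.25.
Line 2 (7609.51, Quenay, 852 liters, €129,393.24):
Base rate for 7609.51 is 12%.
Duty = €129,393.24 × 12% = €15,527.19.
Line 3 (9785.73, Quenay, 1,371 units, €24,609.45):
Base rate for 9785.73 is 28%.
9785.73 has an FTA preferential rate, but origin Quenay is not Vinania; base rate stands.
The additional-duty order on 9785.73 targets Bralune, not Quenay; it does not apply.
Duty = €24,609.45 × 28% = €6,890.65.
Line 4 (5911.55, Quenay, 3,868 units, €912,267.80):
Base rate for 5911.55 is €6.95/unit.
5911.55 has an FTA preferential rate, but origin Quenay is not Vinania; base rate stands.
Duty = 3,868 × €6.95 = €26,882.60.
Total = €60,813.25 + €15,527.19 + €6,890.65 + €26,882.60 = €110,113.69.

€110,113.69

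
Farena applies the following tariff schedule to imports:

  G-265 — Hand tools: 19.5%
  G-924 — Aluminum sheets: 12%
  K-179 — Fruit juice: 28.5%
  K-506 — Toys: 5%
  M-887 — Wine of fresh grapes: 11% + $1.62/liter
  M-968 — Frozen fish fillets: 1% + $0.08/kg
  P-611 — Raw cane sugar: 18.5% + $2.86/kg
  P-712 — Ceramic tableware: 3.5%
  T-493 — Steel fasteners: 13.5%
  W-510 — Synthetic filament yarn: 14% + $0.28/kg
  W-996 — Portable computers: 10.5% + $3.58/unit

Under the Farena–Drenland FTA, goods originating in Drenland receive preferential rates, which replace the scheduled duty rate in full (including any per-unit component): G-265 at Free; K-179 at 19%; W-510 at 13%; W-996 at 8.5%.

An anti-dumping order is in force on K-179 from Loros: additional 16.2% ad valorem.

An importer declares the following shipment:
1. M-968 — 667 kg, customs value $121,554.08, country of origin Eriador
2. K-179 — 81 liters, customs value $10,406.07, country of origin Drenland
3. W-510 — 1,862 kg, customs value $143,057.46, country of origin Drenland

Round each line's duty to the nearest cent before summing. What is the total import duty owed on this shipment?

$21,843.52

Line 1 (M-968, Eriador, 667 kg, $121,554.08):
Base rate for M-968 is 1% + $0.08/kg.
Duty = $121,554.08 × 1% + 667 × $0.08 = $1,268.90.
Line 2 (K-179, Drenland, 81 liters, $10,406.07):
Base rate for K-179 is 28.5%.
Origin Drenland qualifies under the Farena–Drenland agreement and K-179 is covered: preferential rate 19% applies instead.
The additional-duty order on K-179 targets Loros, not Drenland; it does not apply.
Duty = $10,406.07 × 19% = $1,977.15.
Line 3 (W-510, Drenland, 1,862 kg, $143,057.46):
Base rate for W-510 is 14% + $0.28/kg.
Origin Drenland qualifies under the Farena–Drenland agreement and W-510 is covered: preferential rate 13% applies instead.
Duty = $143,057.46 × 13% = $18,597.47.
Total = $1,268.90 + $1,977.15 + $18,597.47 = $21,843.52.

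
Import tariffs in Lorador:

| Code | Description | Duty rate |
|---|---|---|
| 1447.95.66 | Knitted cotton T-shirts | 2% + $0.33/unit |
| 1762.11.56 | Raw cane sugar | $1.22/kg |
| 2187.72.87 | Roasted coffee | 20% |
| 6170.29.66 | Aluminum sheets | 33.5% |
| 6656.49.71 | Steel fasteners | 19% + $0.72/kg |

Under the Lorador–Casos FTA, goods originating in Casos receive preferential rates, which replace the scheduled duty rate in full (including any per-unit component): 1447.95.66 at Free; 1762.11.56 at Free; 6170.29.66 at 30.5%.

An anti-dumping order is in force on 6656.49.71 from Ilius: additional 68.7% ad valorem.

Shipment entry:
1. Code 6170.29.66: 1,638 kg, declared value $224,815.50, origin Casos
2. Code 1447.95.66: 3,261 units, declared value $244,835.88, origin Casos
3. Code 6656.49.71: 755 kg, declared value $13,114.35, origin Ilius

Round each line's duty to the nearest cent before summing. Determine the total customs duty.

$80,613.61

Line 1 (6170.29.66, Casos, 1,638 kg, $224,815.50):
Base rate for 6170.29.66 is 33.5%.
Origin Casos qualifies under the Lorador–Casos agreement and 6170.29.66 is covered: preferential rate 30.5% applies instead.
Duty = $224,815.50 × 30.5% = $68,568.73.
Line 2 (1447.95.66, Casos, 3,261 units, $244,835.88):
Base rate for 1447.95.66 is 2% + $0.33/unit.
Origin Casos qualifies under the Lorador–Casos agreement and 1447.95.66 is covered: preferential rate Free applies instead.
Duty = $244,835.88 × 0% = $0.00.
Line 3 (6656.49.71, Ilius, 755 kg, $13,114.35):
Base rate for 6656.49.71 is 19% + $0.72/kg.
Additional duty on 6656.49.71 from Ilius: +68.7%. Applied ad valorem rate: 19% + 68.7% = 87.7%.
Duty = $13,114.35 × 87.7% + 755 × $0.72 = $12,044.88.
Total = $68,568.73 + $0.00 + $12,044.88 = $80,613.61.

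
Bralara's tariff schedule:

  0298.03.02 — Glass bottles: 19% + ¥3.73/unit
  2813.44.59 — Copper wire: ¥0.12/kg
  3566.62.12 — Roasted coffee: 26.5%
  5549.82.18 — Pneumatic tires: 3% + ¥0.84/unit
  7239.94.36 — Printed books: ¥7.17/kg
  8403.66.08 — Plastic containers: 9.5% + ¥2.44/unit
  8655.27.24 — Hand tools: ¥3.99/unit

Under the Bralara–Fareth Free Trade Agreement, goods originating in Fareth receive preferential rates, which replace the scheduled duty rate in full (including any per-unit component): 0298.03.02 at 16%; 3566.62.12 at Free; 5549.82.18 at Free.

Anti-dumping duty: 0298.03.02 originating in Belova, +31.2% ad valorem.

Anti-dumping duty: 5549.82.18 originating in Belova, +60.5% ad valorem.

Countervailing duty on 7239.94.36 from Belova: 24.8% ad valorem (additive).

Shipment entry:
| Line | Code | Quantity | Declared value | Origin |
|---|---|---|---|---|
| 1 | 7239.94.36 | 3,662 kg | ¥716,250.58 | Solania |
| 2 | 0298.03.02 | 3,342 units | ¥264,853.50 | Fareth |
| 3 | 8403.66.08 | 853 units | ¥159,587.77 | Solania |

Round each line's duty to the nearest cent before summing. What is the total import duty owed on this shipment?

¥85,875.26

Line 1 (7239.94.36, Solania, 3,662 kg, ¥716,250.58):
Base rate for 7239.94.36 is ¥7.17/kg.
The additional-duty order on 7239.94.36 targets Belova, not Solania; it does not apply.
Duty = 3,662 × ¥7.17 = ¥26,256.54.
Line 2 (0298.03.02, Fareth, 3,342 units, ¥264,853.50):
Base rate for 0298.03.02 is 19% + ¥3.73/unit.
Origin Fareth qualifies under the Bralara–Fareth agreement and 0298.03.02 is covered: preferential rate 16% applies instead.
The additional-duty order on 0298.03.02 targets Belova, not Fareth; it does not apply.
Duty = ¥264,853.50 × 16% = ¥42,376.56.
Line 3 (8403.66.08, Solania, 853 units, ¥159,587.77):
Base rate for 8403.66.08 is 9.5% + ¥2.44/unit.
Duty = ¥159,587.77 × 9.5% + 853 × ¥2.44 = ¥17,242.16.
Total = ¥26,256.54 + ¥42,376.56 + ¥17,242.16 = ¥85,875.26.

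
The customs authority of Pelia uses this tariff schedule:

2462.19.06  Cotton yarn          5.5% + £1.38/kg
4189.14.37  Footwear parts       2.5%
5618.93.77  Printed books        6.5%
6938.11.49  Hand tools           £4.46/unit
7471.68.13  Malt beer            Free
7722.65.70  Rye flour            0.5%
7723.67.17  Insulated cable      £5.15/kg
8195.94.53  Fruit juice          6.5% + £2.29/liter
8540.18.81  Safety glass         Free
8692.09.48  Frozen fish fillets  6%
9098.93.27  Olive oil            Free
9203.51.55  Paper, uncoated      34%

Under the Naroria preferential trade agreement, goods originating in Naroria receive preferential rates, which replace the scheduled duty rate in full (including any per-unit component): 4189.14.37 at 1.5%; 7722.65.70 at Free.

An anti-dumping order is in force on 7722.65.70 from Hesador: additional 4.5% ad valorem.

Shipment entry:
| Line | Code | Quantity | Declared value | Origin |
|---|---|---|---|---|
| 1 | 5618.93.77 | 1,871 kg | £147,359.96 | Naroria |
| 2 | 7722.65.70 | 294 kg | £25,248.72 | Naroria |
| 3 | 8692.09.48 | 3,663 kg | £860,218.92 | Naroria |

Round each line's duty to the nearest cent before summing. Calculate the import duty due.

Line 1 (5618.93.77, Naroria, 1,871 kg, £147,359.96):
Base rate for 5618.93.77 is 6.5%.
Origin Naroria is the FTA partner but 5618.93.77 is not on the preference list; base rate stands.
Duty = £147,359.96 × 6.5% = £9,578.40.
Line 2 (7722.65.70, Naroria, 294 kg, £25,248.72):
Base rate for 7722.65.70 is 0.5%.
Origin Naroria qualifies under the Pelia–Naroria agreement and 7722.65.70 is covered: preferential rate Free applies instead.
The additional-duty order on 7722.65.70 targets Hesador, not Naroria; it does not apply.
Duty = £25,248.72 × 0% = £0.00.
Line 3 (8692.09.48, Naroria, 3,663 kg, £860,218.92):
Base rate for 8692.09.48 is 6%.
Origin Naroria is the FTA partner but 8692.09.48 is not on the preference list; base rate stands.
Duty = £860,218.92 × 6% = £51,613.14.
Total = £9,578.40 + £0.00 + £51,613.14 = £61,191.54.

£61,191.54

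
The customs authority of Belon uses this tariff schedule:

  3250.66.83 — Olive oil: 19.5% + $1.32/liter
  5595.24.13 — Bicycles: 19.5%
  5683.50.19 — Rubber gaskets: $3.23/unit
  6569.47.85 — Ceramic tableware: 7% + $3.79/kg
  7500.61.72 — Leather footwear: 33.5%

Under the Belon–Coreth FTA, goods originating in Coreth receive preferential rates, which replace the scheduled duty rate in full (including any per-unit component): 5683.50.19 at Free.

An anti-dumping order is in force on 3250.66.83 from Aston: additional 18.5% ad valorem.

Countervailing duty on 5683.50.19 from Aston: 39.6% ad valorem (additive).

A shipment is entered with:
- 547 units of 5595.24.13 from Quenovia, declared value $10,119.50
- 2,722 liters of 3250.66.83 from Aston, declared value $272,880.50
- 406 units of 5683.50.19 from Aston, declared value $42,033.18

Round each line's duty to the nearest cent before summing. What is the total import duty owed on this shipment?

Line 1 (5595.24.13, Quenovia, 547 units, $10,119.50):
Base rate for 5595.24.13 is 19.5%.
Duty = $10,119.50 × 19.5% = $1,973.30.
Line 2 (3250.66.83, Aston, 2,722 liters, $272,880.50):
Base rate for 3250.66.83 is 19.5% + $1.32/liter.
Additional duty on 3250.66.83 from Aston: +18.5%. Applied ad valorem rate: 19.5% + 18.5% = 38%.
Duty = $272,880.50 × 38% + 2,722 × $1.32 = $107,287.63.
Line 3 (5683.50.19, Aston, 406 units, $42,033.18):
Base rate for 5683.50.19 is $3.23/unit.
5683.50.19 has an FTA preferential rate, but origin Aston is not Coreth; base rate stands.
Additional duty on 5683.50.19 from Aston: +39.6% ad valorem. Applied ad valorem rate = 39.6%.
Duty = $42,033.18 × 39.6% + 406 × $3.23 = $17,956.52.
Total = $1,973.30 + $107,287.63 + $17,956.52 = $127,217.45.

$127,217.45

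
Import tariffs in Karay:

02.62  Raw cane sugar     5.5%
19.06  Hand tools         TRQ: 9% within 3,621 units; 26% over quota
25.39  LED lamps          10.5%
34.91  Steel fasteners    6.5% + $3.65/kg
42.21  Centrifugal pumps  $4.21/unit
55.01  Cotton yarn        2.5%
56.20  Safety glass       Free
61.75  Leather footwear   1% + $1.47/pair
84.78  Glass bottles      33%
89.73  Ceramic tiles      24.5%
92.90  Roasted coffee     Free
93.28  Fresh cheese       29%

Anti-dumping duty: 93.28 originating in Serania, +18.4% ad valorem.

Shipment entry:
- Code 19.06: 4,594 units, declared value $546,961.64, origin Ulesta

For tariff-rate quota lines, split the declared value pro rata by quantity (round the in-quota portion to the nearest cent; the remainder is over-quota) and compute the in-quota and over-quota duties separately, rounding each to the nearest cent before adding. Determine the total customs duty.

Line 1 (19.06, Ulesta, 4,594 units, $546,961.64):
Code 19.06 is under a tariff-rate quota (threshold 3,621 units). In-quota: 3,621 units at 9%; over-quota: 973 units at 26%.
Pro-rata value split: in-quota = $546,961.64 × 3,621/4,594 = $431,116.26; over-quota = $546,961.64 − $431,116.26 = $115,845.38.
In-quota duty = $431,116.26 × 9% = $38,800.46. Over-quota duty = $115,845.38 × 26% = $30,119.80.
Line duty = $38,800.46 + $30,119.80 = $68,920.26.

$68,920.26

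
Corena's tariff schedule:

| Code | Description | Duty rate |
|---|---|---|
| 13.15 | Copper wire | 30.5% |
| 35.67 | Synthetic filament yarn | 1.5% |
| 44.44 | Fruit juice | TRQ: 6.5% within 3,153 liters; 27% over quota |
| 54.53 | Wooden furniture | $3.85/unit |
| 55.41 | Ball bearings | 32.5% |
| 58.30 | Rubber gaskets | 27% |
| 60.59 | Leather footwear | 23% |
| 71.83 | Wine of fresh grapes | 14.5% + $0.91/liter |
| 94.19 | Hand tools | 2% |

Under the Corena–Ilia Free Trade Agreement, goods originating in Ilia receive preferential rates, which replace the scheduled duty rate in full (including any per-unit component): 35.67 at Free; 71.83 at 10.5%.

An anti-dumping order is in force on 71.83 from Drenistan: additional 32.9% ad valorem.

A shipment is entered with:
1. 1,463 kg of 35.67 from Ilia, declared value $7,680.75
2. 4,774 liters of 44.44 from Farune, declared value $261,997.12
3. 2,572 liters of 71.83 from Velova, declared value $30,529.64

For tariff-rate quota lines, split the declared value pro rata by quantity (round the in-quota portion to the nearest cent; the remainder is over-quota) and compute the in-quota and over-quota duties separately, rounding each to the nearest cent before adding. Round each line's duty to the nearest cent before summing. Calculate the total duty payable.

$42,034.03

Line 1 (35.67, Ilia, 1,463 kg, $7,680.75):
Base rate for 35.67 is 1.5%.
Origin Ilia qualifies under the Corena–Ilia agreement and 35.67 is covered: preferential rate Free applies instead.
Duty = $7,680.75 × 0% = $0.00.
Line 2 (44.44, Farune, 4,774 liters, $261,997.12):
Code 44.44 is under a tariff-rate quota (threshold 3,153 liters). In-quota: 3,153 liters at 6.5%; over-quota: 1,621 liters at 27%.
Pro-rata value split: in-quota = $261,997.12 × 3,153/4,774 = $173,036.64; over-quota = $261,997.12 − $173,036.64 = $88,960.48.
In-quota duty = $173,036.64 × 6.5% = $11,247.38. Over-quota duty = $88,960.48 × 27% = $24,019.33.
Line duty = $11,247.38 + $24,019.33 = $35,266.71.
Line 3 (71.83, Velova, 2,572 liters, $30,529.64):
Base rate for 71.83 is 14.5% + $0.91/liter.
71.83 has an FTA preferential rate, but origin Velova is not Ilia; base rate stands.
The additional-duty order on 71.83 targets Drenistan, not Velova; it does not apply.
Duty = $30,529.64 × 14.5% + 2,572 × $0.91 = $6,767.32.
Total = $0.00 + $35,266.71 + $6,767.32 = $42,034.03.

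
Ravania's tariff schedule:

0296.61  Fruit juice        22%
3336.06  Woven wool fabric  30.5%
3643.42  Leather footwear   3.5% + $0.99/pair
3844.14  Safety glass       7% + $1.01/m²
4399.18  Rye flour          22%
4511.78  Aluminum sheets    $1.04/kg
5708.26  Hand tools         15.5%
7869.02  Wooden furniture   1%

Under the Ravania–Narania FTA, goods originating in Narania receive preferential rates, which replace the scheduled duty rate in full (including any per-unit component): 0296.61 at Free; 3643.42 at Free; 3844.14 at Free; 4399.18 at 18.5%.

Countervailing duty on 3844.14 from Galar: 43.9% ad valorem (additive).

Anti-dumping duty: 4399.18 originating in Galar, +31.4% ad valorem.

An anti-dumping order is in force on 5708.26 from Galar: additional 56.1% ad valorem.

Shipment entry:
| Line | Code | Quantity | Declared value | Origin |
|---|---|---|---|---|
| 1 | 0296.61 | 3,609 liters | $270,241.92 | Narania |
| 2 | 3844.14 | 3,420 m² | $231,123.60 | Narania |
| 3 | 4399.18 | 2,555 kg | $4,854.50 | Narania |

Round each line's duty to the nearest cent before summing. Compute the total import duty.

Line 1 (0296.61, Narania, 3,609 liters, $270,241.92):
Base rate for 0296.61 is 22%.
Origin Narania qualifies under the Ravania–Narania agreement and 0296.61 is covered: preferential rate Free applies instead.
Duty = $270,241.92 × 0% = $0.00.
Line 2 (3844.14, Narania, 3,420 m², $231,123.60):
Base rate for 3844.14 is 7% + $1.01/m².
Origin Narania qualifies under the Ravania–Narania agreement and 3844.14 is covered: preferential rate Free applies instead.
The additional-duty order on 3844.14 targets Galar, not Narania; it does not apply.
Duty = $231,123.60 × 0% = $0.00.
Line 3 (4399.18, Narania, 2,555 kg, $4,854.50):
Base rate for 4399.18 is 22%.
Origin Narania qualifies under the Ravania–Narania agreement and 4399.18 is covered: preferential rate 18.5% applies instead.
The additional-duty order on 4399.18 targets Galar, not Narania; it does not apply.
Duty = $4,854.50 × 18.5% = $898.08.
Total = $0.00 + $0.00 + $898.08 = $898.08.

$898.08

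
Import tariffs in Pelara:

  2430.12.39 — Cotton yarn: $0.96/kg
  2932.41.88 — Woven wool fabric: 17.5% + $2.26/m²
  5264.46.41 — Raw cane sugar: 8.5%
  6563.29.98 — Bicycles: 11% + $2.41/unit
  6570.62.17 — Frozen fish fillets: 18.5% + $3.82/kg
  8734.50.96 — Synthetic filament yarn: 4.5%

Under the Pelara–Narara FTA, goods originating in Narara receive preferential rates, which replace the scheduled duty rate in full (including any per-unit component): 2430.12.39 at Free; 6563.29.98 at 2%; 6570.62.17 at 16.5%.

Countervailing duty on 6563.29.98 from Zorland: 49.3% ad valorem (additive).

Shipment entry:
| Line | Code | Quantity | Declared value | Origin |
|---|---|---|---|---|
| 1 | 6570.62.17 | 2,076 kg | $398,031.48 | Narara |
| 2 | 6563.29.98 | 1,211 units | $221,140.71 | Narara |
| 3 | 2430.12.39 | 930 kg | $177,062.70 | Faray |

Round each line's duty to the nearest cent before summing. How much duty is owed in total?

Line 1 (6570.62.17, Narara, 2,076 kg, $398,031.48):
Base rate for 6570.62.17 is 18.5% + $3.82/kg.
Origin Narara qualifies under the Pelara–Narara agreement and 6570.62.17 is covered: preferential rate 16.5% applies instead.
Duty = $398,031.48 × 16.5% = $65,675.19.
Line 2 (6563.29.98, Narara, 1,211 units, $221,140.71):
Base rate for 6563.29.98 is 11% + $2.41/unit.
Origin Narara qualifies under the Pelara–Narara agreement and 6563.29.98 is covered: preferential rate 2% applies instead.
The additional-duty order on 6563.29.98 targets Zorland, not Narara; it does not apply.
Duty = $221,140.71 × 2% = $4,422.81.
Line 3 (2430.12.39, Faray, 930 kg, $177,062.70):
Base rate for 2430.12.39 is $0.96/kg.
2430.12.39 has an FTA preferential rate, but origin Faray is not Narara; base rate stands.
Duty = 930 × $0.96 = $892.80.
Total = $65,675.19 + $4,422.81 + $892.80 = $70,990.80.

$70,990.80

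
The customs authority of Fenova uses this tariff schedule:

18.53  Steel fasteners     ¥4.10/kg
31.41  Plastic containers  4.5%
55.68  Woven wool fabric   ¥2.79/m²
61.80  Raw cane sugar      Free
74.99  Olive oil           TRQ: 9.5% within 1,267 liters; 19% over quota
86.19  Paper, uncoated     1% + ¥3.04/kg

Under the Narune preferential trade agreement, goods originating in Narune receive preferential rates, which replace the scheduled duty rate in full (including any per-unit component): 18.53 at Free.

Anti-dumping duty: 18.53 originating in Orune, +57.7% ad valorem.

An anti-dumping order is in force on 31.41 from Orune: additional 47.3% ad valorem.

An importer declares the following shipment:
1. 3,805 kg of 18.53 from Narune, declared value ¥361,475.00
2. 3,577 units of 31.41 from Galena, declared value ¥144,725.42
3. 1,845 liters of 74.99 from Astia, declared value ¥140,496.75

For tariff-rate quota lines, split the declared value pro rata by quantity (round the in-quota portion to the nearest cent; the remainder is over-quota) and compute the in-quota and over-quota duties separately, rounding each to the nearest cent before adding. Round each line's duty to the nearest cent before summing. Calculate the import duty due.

Line 1 (18.53, Narune, 3,805 kg, ¥361,475.00):
Base rate for 18.53 is ¥4.10/kg.
Origin Narune qualifies under the Fenova–Narune agreement and 18.53 is covered: preferential rate Free applies instead.
The additional-duty order on 18.53 targets Orune, not Narune; it does not apply.
Duty = ¥361,475.00 × 0% = ¥0.00.
Line 2 (31.41, Galena, 3,577 units, ¥144,725.42):
Base rate for 31.41 is 4.5%.
The additional-duty order on 31.41 targets Orune, not Galena; it does not apply.
Duty = ¥144,725.42 × 4.5% = ¥6,512.64.
Line 3 (74.99, Astia, 1,845 liters, ¥140,496.75):
Code 74.99 is under a tariff-rate quota (threshold 1,267 liters). In-quota: 1,267 liters at 9.5%; over-quota: 578 liters at 19%.
Pro-rata value split: in-quota = ¥140,496.75 × 1,267/1,845 = ¥96,482.05; over-quota = ¥140,496.75 − ¥96,482.05 = ¥44,014.70.
In-quota duty = ¥96,482.05 × 9.5% = ¥9,165.79. Over-quota duty = ¥44,014.70 × 19% = ¥8,362.79.
Line duty = ¥9,165.79 + ¥8,362.79 = ¥17,528.58.
Total = ¥0.00 + ¥6,512.64 + ¥17,528.58 = ¥24,041.22.

¥24,041.22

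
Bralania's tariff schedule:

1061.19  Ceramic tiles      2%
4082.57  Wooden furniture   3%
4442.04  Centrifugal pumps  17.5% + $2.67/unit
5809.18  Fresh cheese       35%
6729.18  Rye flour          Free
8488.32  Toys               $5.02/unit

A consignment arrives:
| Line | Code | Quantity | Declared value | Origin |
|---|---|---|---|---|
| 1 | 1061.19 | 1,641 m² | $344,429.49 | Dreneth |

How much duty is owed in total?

$6,888.59

Line 1 (1061.19, Dreneth, 1,641 m², $344,429.49):
Base rate for 1061.19 is 2%.
Duty = $344,429.49 × 2% = $6,888.59.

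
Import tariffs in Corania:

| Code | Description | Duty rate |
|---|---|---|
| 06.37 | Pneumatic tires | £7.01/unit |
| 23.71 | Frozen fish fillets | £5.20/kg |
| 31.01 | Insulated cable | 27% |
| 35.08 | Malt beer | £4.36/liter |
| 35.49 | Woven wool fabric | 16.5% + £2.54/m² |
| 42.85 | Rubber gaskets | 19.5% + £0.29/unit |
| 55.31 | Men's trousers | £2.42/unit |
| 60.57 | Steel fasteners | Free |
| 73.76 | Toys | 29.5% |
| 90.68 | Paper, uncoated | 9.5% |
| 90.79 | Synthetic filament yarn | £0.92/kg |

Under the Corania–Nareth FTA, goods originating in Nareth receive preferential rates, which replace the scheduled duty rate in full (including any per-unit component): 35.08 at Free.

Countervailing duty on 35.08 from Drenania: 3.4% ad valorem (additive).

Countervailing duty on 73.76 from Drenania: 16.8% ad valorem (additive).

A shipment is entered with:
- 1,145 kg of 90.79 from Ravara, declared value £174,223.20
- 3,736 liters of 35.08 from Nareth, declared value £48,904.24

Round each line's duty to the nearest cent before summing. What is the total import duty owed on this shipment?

Line 1 (90.79, Ravara, 1,145 kg, £174,223.20):
Base rate for 90.79 is £0.92/kg.
Duty = 1,145 × £0.92 = £1,053.40.
Line 2 (35.08, Nareth, 3,736 liters, £48,904.24):
Base rate for 35.08 is £4.36/liter.
Origin Nareth qualifies under the Corania–Nareth agreement and 35.08 is covered: preferential rate Free applies instead.
The additional-duty order on 35.08 targets Drenania, not Nareth; it does not apply.
Duty = £48,904.24 × 0% = £0.00.
Total = £1,053.40 + £0.00 = £1,053.40.

£1,053.40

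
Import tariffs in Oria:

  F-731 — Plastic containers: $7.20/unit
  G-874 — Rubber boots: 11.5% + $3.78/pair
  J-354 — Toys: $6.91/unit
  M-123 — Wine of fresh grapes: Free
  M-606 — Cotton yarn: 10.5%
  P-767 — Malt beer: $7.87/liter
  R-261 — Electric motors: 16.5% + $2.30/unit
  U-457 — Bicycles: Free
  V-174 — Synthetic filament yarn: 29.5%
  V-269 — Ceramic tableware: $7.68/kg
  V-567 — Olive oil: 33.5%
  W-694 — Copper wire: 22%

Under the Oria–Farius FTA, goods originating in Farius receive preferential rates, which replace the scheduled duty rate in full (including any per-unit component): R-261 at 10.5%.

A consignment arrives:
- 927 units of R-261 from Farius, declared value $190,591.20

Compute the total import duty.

Line 1 (R-261, Farius, 927 units, $190,591.20):
Base rate for R-261 is 16.5% + $2.30/unit.
Origin Farius qualifies under the Oria–Farius agreement and R-261 is covered: preferential rate 10.5% applies instead.
Duty = $190,591.20 × 10.5% = $20,012.08.

$20,012.08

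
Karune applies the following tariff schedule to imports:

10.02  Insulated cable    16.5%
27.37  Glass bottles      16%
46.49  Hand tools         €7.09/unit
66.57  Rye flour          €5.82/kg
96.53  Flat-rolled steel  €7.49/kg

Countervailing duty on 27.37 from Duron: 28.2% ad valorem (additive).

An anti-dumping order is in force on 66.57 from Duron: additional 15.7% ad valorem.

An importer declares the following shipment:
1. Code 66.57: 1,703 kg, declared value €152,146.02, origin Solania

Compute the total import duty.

Line 1 (66.57, Solania, 1,703 kg, €152,146.02):
Base rate for 66.57 is €5.82/kg.
The additional-duty order on 66.57 targets Duron, not Solania; it does not apply.
Duty = 1,703 × €5.82 = €9,911.46.

€9,911.46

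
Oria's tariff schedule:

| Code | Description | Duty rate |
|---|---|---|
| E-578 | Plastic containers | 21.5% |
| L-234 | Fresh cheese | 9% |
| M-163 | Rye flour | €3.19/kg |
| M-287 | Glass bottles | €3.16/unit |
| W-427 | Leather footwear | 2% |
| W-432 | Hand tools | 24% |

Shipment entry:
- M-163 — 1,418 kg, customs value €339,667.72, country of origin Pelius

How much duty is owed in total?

€4,523.42

Line 1 (M-163, Pelius, 1,418 kg, €339,667.72):
Base rate for M-163 is €3.19/kg.
Duty = 1,418 × €3.19 = €4,523.42.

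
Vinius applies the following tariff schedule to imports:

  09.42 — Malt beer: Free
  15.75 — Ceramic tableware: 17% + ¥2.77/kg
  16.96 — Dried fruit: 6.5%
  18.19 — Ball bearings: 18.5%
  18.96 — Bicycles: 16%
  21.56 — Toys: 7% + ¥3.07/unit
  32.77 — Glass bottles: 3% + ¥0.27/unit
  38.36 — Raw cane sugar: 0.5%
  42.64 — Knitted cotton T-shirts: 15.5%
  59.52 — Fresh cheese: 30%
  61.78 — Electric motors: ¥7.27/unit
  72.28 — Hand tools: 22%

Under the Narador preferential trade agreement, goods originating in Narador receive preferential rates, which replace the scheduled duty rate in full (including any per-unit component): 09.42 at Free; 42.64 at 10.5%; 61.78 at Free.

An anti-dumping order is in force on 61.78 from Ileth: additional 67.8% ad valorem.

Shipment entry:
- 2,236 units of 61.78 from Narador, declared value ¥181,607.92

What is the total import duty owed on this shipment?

Line 1 (61.78, Narador, 2,236 units, ¥181,607.92):
Base rate for 61.78 is ¥7.27/unit.
Origin Narador qualifies under the Vinius–Narador agreement and 61.78 is covered: preferential rate Free applies instead.
The additional-duty order on 61.78 targets Ileth, not Narador; it does not apply.
Duty = ¥181,607.92 × 0% = ¥0.00.

¥0.00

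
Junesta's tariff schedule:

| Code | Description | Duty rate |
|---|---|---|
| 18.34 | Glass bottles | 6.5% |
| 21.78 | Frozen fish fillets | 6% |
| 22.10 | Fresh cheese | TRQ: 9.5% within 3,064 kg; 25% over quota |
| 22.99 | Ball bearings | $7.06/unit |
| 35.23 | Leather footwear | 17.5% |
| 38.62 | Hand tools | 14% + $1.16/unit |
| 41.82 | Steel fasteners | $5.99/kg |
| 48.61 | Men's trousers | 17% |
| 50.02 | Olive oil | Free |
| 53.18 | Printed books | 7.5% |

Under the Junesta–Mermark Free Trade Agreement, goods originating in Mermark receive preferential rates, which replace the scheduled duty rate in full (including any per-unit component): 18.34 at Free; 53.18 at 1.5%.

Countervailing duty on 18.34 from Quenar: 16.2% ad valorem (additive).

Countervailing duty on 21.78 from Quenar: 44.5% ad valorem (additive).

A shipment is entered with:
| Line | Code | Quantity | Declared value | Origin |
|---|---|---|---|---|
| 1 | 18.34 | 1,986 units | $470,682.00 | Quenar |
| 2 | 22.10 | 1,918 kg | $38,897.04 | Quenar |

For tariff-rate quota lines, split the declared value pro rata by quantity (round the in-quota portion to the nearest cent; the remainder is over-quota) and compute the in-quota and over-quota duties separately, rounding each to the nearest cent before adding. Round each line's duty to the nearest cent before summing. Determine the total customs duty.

$110,540.03

Line 1 (18.34, Quenar, 1,986 units, $470,682.00):
Base rate for 18.34 is 6.5%.
18.34 has an FTA preferential rate, but origin Quenar is not Mermark; base rate stands.
Additional duty on 18.34 from Quenar: +16.2%. Applied ad valorem rate: 6.5% + 16.2% = 22.7%.
Duty = $470,682.00 × 22.7% = $106,844.81.
Line 2 (22.10, Quenar, 1,918 kg, $38,897.04):
Code 22.10 is under a tariff-rate quota (threshold 3,064 kg). Quantity 1,918 kg is within the quota, so the in-quota rate 9.5% applies to the full value.
Duty = $38,897.04 × 9.5% = $3,695.22.
Total = $106,844.81 + $3,695.22 = $110,540.03.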